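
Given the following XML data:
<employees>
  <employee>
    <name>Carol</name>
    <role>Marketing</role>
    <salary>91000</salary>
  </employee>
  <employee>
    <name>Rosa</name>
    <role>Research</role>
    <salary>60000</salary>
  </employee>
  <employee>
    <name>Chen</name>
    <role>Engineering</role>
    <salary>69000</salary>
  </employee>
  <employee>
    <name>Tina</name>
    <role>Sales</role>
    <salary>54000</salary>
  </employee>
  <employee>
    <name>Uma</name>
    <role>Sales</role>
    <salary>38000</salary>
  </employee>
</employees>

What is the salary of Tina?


Searching for <employee> with <name>Tina</name>
Found at position 4
<salary>54000</salary>

ANSWER: 54000


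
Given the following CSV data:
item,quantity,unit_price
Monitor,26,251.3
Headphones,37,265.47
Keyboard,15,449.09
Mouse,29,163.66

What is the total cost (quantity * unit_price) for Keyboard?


Row: Keyboard
quantity = 15
unit_price = 449.09
total = 15 * 449.09 = 6736.35

ANSWER: 6736.35


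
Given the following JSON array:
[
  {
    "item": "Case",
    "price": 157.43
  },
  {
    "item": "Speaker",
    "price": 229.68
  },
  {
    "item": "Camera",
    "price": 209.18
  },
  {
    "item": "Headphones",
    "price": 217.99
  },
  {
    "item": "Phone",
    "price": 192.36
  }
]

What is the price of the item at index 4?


Array index 4 -> Phone
price = 192.36

ANSWER: 192.36


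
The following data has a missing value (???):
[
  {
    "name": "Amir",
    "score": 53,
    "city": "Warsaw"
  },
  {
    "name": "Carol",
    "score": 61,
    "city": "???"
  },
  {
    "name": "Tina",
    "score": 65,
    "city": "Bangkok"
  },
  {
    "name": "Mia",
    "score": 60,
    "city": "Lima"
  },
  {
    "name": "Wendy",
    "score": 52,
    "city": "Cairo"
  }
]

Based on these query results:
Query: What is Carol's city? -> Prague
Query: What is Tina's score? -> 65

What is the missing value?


The missing value is Carol's city
From query: Carol's city = Prague

ANSWER: Prague


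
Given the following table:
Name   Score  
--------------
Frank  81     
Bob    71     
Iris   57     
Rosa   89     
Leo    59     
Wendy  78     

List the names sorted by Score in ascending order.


Sorting by Score (ascending):
  Iris: 57
  Leo: 59
  Bob: 71
  Wendy: 78
  Frank: 81
  Rosa: 89


ANSWER: Iris, Leo, Bob, Wendy, Frank, Rosa


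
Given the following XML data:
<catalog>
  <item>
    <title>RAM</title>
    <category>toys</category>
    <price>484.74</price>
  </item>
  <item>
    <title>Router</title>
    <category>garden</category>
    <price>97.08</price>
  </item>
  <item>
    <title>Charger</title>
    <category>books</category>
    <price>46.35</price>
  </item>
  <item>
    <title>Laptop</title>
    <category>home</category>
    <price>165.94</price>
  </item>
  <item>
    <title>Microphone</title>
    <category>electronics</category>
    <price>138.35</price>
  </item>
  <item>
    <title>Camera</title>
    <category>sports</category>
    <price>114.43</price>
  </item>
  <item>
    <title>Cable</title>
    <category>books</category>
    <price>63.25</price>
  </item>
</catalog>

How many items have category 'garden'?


Scanning <item> elements for <category>garden</category>:
  Item 2: Router -> MATCH
Count: 1

ANSWER: 1


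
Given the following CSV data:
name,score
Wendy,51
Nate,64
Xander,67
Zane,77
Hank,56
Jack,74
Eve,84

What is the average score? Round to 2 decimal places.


Scores: 51, 64, 67, 77, 56, 74, 84
Sum = 473
Count = 7
Average = 473 / 7 = 67.57

ANSWER: 67.57


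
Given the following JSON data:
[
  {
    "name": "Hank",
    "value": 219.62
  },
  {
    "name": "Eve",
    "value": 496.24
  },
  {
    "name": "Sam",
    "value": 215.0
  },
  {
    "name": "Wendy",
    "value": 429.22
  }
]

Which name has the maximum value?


Comparing values:
  Hank: 219.62
  Eve: 496.24
  Sam: 215.0
  Wendy: 429.22
Maximum: Eve (496.24)

ANSWER: Eve


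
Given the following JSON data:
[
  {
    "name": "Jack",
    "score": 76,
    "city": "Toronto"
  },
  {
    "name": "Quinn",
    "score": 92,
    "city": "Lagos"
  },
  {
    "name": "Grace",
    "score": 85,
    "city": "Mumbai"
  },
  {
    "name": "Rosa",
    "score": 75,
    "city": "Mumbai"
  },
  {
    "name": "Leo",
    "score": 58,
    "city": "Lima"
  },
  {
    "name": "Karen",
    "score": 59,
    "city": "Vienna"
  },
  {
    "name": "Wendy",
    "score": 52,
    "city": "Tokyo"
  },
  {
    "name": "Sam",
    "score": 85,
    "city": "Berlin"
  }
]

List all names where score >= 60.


Filtering records where score >= 60:
  Jack (score=76) -> YES
  Quinn (score=92) -> YES
  Grace (score=85) -> YES
  Rosa (score=75) -> YES
  Leo (score=58) -> no
  Karen (score=59) -> no
  Wendy (score=52) -> no
  Sam (score=85) -> YES


ANSWER: Jack, Quinn, Grace, Rosa, Sam


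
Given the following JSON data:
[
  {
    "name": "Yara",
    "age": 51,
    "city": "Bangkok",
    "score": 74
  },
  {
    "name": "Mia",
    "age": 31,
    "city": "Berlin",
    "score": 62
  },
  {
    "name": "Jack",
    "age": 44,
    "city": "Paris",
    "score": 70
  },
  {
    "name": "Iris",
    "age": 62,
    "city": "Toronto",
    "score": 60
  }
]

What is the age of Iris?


Looking up record where name = Iris
Record index: 3
Field 'age' = 62

ANSWER: 62


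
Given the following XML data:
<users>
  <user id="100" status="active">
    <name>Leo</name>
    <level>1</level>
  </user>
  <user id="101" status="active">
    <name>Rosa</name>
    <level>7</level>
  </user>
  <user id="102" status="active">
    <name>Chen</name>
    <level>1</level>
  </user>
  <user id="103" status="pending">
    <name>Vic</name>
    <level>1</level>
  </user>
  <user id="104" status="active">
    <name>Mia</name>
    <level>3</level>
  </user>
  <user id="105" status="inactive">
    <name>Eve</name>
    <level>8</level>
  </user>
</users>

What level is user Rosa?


Finding user: Rosa
<level>7</level>

ANSWER: 7


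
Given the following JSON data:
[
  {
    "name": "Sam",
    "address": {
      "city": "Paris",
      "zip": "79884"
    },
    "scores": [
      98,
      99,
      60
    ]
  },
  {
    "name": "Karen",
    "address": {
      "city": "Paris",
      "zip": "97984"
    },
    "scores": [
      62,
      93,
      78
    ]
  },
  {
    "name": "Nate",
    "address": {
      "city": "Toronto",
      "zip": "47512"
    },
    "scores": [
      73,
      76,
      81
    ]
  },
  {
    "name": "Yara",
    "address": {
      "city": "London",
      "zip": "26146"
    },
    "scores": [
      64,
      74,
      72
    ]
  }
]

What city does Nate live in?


Path: records[2].address.city
Value: Toronto

ANSWER: Toronto


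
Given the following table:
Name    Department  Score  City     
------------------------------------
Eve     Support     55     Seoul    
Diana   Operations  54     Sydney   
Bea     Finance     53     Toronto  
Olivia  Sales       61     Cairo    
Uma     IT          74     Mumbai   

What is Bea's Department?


Row 3: Bea
Department = Finance

ANSWER: Finance


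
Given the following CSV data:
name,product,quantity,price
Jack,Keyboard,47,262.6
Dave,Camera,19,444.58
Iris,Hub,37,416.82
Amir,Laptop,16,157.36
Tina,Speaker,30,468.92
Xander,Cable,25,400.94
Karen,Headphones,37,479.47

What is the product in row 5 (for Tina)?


Row 5: Tina
Column 'product' = Speaker

ANSWER: Speaker


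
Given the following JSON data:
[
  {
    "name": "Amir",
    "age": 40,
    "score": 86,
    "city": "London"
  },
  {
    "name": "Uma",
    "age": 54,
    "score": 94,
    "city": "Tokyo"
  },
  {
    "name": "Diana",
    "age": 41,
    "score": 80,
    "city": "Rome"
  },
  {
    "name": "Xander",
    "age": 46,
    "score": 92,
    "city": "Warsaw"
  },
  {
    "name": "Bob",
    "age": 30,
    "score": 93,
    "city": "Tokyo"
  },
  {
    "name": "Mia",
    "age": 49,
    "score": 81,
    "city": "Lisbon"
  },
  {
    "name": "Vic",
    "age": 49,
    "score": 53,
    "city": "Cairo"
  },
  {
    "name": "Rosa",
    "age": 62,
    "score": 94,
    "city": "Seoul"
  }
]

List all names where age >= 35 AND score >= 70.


Checking both conditions:
  Amir (age=40, score=86) -> YES
  Uma (age=54, score=94) -> YES
  Diana (age=41, score=80) -> YES
  Xander (age=46, score=92) -> YES
  Bob (age=30, score=93) -> no
  Mia (age=49, score=81) -> YES
  Vic (age=49, score=53) -> no
  Rosa (age=62, score=94) -> YES


ANSWER: Amir, Uma, Diana, Xander, Mia, Rosa


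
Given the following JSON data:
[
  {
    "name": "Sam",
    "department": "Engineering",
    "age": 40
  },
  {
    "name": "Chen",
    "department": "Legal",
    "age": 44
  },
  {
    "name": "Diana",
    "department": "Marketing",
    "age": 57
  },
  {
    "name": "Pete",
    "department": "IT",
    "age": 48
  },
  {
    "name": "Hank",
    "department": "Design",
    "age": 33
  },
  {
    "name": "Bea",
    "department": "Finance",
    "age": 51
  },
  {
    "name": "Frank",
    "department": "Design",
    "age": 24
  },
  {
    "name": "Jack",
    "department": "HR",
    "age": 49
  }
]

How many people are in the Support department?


Scanning records for department = Support
  No matches found
Count: 0

ANSWER: 0


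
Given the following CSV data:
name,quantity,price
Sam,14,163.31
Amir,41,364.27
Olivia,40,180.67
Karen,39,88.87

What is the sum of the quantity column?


Values in 'quantity' column:
  Row 1: 14
  Row 2: 41
  Row 3: 40
  Row 4: 39
Sum = 14 + 41 + 40 + 39 = 134

ANSWER: 134


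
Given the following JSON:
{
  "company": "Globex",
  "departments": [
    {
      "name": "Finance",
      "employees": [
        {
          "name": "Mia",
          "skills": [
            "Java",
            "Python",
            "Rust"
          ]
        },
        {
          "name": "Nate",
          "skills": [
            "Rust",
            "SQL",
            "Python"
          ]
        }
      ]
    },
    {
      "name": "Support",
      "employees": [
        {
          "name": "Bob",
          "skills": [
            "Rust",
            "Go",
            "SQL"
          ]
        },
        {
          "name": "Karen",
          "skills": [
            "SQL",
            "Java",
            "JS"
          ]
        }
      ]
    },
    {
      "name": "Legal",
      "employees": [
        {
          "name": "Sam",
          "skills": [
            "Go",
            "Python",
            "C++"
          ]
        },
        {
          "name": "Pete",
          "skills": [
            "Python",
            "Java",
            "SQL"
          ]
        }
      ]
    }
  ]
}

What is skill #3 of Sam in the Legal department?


Path: departments[2].employees[0].skills[2]
Value: C++

ANSWER: C++


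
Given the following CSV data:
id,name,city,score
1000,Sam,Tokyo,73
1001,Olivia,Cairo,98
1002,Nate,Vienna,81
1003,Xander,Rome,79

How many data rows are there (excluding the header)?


Counting rows (excluding header):
Header: id,name,city,score
Data rows: 4

ANSWER: 4


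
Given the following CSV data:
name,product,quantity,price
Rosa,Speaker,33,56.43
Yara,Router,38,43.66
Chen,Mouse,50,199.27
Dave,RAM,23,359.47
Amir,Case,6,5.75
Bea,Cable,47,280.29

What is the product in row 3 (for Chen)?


Row 3: Chen
Column 'product' = Mouse

ANSWER: Mouse


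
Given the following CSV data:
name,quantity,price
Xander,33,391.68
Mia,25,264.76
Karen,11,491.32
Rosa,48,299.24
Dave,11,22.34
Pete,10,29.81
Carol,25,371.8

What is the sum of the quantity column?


Values in 'quantity' column:
  Row 1: 33
  Row 2: 25
  Row 3: 11
  Row 4: 48
  Row 5: 11
  Row 6: 10
  Row 7: 25
Sum = 33 + 25 + 11 + 48 + 11 + 10 + 25 = 163

ANSWER: 163


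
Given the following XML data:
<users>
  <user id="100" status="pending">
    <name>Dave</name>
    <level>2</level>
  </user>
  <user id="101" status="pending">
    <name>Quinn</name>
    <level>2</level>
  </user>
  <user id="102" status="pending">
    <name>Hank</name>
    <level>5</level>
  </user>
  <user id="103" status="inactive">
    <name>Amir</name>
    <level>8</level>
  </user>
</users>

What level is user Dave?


Finding user: Dave
<level>2</level>

ANSWER: 2


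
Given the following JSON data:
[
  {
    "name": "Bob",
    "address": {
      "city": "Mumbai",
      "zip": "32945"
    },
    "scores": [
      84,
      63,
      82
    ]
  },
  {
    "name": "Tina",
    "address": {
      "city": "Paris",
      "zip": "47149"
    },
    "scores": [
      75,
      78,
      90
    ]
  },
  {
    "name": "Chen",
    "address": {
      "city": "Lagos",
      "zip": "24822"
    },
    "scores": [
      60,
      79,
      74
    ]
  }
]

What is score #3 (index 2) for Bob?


Path: records[0].scores[2]
Value: 82

ANSWER: 82


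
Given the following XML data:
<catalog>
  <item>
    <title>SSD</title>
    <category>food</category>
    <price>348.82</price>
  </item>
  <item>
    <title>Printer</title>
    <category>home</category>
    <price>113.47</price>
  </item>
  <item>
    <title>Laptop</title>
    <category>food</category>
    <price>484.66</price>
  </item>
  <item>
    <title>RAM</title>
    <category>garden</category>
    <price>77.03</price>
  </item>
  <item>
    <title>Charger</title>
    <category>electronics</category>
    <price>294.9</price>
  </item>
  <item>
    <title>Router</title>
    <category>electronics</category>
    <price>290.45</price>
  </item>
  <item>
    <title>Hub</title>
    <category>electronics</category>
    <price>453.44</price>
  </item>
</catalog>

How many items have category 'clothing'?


Scanning <item> elements for <category>clothing</category>:
Count: 0

ANSWER: 0


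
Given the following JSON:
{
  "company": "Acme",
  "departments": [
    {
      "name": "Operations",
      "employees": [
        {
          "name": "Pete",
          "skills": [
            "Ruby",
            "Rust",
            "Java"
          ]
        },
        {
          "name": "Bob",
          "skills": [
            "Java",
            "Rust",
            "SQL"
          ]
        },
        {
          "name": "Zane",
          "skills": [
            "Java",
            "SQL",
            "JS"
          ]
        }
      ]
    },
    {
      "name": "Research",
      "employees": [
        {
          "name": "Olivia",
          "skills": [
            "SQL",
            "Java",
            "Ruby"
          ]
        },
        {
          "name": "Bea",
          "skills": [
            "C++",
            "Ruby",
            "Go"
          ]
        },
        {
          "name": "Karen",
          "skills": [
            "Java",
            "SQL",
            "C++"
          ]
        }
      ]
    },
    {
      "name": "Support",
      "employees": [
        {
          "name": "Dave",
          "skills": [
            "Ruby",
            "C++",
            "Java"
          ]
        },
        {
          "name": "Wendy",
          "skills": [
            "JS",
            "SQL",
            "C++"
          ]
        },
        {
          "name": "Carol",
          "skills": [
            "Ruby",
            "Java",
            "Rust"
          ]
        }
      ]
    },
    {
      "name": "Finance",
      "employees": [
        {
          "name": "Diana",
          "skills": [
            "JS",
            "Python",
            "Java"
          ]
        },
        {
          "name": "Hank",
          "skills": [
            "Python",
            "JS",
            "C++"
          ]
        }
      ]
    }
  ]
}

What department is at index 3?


Path: departments[3].name
Value: Finance

ANSWER: Finance


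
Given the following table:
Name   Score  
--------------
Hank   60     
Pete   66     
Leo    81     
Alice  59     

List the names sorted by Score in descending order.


Sorting by Score (descending):
  Leo: 81
  Pete: 66
  Hank: 60
  Alice: 59


ANSWER: Leo, Pete, Hank, Alice


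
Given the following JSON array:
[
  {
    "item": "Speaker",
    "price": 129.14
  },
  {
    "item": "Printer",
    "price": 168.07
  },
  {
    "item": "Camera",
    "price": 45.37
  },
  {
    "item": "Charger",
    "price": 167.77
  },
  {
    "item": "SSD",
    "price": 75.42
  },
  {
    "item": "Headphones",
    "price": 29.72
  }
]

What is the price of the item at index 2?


Array index 2 -> Camera
price = 45.37

ANSWER: 45.37


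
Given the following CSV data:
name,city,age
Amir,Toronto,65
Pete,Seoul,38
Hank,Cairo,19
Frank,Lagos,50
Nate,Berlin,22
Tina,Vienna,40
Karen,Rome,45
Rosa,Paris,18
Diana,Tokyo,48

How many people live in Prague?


Scanning city column for 'Prague':
Total matches: 0

ANSWER: 0


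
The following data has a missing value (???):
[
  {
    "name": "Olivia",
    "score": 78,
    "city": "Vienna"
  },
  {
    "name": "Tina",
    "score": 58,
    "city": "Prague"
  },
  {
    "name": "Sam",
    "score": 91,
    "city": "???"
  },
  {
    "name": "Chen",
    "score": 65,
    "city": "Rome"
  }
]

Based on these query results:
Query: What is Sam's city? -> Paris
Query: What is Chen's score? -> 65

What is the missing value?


The missing value is Sam's city
From query: Sam's city = Paris

ANSWER: Paris


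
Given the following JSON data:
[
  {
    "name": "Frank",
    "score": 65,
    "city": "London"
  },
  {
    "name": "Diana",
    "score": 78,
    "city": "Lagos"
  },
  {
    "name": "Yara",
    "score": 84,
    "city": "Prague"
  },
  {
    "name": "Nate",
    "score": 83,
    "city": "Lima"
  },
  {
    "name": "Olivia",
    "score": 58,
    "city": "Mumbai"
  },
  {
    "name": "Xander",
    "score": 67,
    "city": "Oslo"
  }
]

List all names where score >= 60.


Filtering records where score >= 60:
  Frank (score=65) -> YES
  Diana (score=78) -> YES
  Yara (score=84) -> YES
  Nate (score=83) -> YES
  Olivia (score=58) -> no
  Xander (score=67) -> YES


ANSWER: Frank, Diana, Yara, Nate, Xander


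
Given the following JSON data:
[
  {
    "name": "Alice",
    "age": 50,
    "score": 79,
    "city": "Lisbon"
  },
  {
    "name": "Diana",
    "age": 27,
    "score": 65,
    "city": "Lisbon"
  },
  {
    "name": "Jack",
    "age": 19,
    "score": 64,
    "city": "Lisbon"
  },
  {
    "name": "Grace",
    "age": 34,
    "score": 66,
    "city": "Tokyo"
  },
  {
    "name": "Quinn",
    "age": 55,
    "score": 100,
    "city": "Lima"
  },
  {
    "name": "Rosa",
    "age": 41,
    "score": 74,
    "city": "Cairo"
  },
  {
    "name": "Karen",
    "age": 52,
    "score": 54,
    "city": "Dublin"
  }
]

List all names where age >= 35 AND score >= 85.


Checking both conditions:
  Alice (age=50, score=79) -> no
  Diana (age=27, score=65) -> no
  Jack (age=19, score=64) -> no
  Grace (age=34, score=66) -> no
  Quinn (age=55, score=100) -> YES
  Rosa (age=41, score=74) -> no
  Karen (age=52, score=54) -> no


ANSWER: Quinn


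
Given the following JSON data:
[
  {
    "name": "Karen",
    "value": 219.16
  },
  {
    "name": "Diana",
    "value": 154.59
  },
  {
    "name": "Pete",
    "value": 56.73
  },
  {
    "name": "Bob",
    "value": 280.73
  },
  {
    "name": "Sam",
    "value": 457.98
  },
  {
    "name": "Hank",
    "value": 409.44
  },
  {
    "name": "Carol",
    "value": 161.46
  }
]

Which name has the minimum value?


Comparing values:
  Karen: 219.16
  Diana: 154.59
  Pete: 56.73
  Bob: 280.73
  Sam: 457.98
  Hank: 409.44
  Carol: 161.46
Minimum: Pete (56.73)

ANSWER: Pete


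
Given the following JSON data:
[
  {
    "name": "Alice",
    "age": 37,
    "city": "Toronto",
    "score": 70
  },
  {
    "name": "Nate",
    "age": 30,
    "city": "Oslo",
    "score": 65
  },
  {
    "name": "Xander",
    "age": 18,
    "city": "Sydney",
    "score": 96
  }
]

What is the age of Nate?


Looking up record where name = Nate
Record index: 1
Field 'age' = 30

ANSWER: 30


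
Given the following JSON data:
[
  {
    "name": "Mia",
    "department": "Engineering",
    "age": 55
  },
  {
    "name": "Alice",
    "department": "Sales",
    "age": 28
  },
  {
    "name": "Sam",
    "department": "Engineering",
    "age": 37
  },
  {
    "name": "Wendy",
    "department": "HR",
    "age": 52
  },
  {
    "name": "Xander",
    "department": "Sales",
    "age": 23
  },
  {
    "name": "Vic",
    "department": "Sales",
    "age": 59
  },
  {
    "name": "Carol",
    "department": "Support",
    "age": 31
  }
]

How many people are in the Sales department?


Scanning records for department = Sales
  Record 1: Alice
  Record 4: Xander
  Record 5: Vic
Count: 3

ANSWER: 3


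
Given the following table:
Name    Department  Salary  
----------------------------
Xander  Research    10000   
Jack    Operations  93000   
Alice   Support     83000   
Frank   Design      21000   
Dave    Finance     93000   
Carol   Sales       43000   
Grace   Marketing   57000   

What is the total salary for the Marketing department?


Marketing department members:
  Grace: 57000
Total = 57000 = 57000

ANSWER: 57000


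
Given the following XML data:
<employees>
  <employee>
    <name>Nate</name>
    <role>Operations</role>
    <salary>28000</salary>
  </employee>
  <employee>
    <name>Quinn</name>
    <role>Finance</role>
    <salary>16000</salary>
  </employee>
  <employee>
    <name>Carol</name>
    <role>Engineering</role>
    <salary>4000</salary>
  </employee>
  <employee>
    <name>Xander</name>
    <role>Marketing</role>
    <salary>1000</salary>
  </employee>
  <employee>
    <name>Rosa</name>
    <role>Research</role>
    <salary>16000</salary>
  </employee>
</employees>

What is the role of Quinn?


Searching for <employee> with <name>Quinn</name>
Found at position 2
<role>Finance</role>

ANSWER: Finance


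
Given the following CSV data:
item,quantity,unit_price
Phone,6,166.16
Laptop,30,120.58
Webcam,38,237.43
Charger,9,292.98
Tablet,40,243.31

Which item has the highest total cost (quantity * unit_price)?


Computing row totals:
  Phone: 996.96
  Laptop: 3617.4
  Webcam: 9022.34
  Charger: 2636.82
  Tablet: 9732.4
Maximum: Tablet (9732.4)

ANSWER: Tablet


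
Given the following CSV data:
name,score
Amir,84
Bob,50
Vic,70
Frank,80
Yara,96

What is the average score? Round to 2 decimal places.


Scores: 84, 50, 70, 80, 96
Sum = 380
Count = 5
Average = 380 / 5 = 76.00

ANSWER: 76.00


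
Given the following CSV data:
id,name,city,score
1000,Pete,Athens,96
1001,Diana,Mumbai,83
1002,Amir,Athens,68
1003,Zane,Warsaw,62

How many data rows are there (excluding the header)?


Counting rows (excluding header):
Header: id,name,city,score
Data rows: 4

ANSWER: 4


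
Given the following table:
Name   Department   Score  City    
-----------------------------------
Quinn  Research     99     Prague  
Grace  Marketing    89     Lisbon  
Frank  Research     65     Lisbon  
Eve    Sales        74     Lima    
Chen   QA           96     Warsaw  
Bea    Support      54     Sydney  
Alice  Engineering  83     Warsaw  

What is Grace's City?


Row 2: Grace
City = Lisbon

ANSWER: Lisbon


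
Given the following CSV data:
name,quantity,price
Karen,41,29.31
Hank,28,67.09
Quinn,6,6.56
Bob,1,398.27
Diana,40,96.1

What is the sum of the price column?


Values in 'price' column:
  Row 1: 29.31
  Row 2: 67.09
  Row 3: 6.56
  Row 4: 398.27
  Row 5: 96.1
Sum = 29.31 + 67.09 + 6.56 + 398.27 + 96.1 = 597.33

ANSWER: 597.33


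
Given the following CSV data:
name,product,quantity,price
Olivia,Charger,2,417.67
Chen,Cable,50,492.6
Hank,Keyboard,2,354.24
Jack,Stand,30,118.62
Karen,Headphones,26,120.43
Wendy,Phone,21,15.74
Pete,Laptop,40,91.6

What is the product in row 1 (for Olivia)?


Row 1: Olivia
Column 'product' = Charger

ANSWER: Charger


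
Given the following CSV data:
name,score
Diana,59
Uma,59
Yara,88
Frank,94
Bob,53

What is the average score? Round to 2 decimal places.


Scores: 59, 59, 88, 94, 53
Sum = 353
Count = 5
Average = 353 / 5 = 70.60

ANSWER: 70.60


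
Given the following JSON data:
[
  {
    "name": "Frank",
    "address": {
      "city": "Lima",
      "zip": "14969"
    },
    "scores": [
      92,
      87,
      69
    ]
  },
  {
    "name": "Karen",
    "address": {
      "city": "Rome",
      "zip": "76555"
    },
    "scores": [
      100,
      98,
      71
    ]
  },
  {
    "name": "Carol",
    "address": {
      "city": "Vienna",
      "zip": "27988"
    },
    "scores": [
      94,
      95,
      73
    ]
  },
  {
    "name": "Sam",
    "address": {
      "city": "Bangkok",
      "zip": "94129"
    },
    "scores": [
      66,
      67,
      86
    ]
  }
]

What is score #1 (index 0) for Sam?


Path: records[3].scores[0]
Value: 66

ANSWER: 66


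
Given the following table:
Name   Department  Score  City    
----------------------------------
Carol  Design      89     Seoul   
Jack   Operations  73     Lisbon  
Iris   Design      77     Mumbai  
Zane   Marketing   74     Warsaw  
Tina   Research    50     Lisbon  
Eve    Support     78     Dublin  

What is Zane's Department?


Row 4: Zane
Department = Marketing

ANSWER: Marketing


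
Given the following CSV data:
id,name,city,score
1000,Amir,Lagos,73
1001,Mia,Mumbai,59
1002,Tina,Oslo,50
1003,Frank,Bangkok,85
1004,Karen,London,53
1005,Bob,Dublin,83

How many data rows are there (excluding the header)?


Counting rows (excluding header):
Header: id,name,city,score
Data rows: 6

ANSWER: 6


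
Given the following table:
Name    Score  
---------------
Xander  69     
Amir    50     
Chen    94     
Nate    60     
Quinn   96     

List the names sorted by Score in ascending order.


Sorting by Score (ascending):
  Amir: 50
  Nate: 60
  Xander: 69
  Chen: 94
  Quinn: 96


ANSWER: Amir, Nate, Xander, Chen, Quinn


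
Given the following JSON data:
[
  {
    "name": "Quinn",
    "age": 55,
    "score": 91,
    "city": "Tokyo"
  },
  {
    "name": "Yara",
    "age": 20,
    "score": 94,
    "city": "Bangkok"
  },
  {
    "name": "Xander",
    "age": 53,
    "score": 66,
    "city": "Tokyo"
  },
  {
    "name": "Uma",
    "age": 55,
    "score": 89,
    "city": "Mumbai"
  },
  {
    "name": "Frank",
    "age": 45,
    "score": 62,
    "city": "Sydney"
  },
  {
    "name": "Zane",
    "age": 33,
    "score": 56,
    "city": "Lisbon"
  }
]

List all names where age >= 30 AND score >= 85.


Checking both conditions:
  Quinn (age=55, score=91) -> YES
  Yara (age=20, score=94) -> no
  Xander (age=53, score=66) -> no
  Uma (age=55, score=89) -> YES
  Frank (age=45, score=62) -> no
  Zane (age=33, score=56) -> no


ANSWER: Quinn, Uma


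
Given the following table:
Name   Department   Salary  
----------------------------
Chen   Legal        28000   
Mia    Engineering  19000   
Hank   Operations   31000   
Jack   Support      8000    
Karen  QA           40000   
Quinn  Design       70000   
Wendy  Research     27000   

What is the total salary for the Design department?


Design department members:
  Quinn: 70000
Total = 70000 = 70000

ANSWER: 70000


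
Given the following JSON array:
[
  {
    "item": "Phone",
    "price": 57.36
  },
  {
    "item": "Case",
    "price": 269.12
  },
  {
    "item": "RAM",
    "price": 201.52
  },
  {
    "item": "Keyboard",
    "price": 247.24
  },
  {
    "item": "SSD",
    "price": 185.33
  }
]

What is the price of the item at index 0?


Array index 0 -> Phone
price = 57.36

ANSWER: 57.36


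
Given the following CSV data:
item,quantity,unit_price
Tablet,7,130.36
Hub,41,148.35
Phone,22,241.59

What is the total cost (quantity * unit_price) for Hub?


Row: Hub
quantity = 41
unit_price = 148.35
total = 41 * 148.35 = 6082.35

ANSWER: 6082.35


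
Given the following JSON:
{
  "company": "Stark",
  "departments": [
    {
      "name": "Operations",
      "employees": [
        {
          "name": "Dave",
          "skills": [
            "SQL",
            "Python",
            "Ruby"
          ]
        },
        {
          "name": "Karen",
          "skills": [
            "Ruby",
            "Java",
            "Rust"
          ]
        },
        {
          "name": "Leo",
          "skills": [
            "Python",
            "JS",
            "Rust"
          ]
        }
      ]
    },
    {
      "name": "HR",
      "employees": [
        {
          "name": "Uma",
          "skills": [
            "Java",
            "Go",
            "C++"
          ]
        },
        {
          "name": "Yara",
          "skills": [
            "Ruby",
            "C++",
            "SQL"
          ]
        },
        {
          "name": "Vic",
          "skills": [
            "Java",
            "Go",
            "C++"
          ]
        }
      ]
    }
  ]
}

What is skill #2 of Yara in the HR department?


Path: departments[1].employees[1].skills[1]
Value: C++

ANSWER: C++


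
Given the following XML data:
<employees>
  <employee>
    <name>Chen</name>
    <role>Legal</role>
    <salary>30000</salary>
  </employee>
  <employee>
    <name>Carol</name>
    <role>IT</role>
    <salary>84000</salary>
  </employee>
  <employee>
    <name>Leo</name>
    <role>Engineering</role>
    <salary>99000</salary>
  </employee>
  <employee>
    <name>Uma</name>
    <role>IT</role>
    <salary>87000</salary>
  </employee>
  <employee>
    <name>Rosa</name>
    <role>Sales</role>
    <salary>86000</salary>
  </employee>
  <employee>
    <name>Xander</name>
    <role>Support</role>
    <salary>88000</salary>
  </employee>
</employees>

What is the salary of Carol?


Searching for <employee> with <name>Carol</name>
Found at position 2
<salary>84000</salary>

ANSWER: 84000


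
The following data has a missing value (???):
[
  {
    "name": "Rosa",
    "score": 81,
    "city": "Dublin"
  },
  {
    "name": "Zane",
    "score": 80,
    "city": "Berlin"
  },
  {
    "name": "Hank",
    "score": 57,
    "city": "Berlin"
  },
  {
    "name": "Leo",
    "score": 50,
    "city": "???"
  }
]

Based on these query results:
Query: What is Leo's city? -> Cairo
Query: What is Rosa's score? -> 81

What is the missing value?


The missing value is Leo's city
From query: Leo's city = Cairo

ANSWER: Cairo


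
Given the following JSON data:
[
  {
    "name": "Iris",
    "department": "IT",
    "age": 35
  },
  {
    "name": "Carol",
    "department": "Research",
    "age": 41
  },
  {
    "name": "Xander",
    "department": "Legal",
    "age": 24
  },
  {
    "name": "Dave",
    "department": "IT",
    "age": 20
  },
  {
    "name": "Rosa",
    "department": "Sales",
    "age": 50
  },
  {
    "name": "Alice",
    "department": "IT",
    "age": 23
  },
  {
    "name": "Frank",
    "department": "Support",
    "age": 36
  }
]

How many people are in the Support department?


Scanning records for department = Support
  Record 6: Frank
Count: 1

ANSWER: 1


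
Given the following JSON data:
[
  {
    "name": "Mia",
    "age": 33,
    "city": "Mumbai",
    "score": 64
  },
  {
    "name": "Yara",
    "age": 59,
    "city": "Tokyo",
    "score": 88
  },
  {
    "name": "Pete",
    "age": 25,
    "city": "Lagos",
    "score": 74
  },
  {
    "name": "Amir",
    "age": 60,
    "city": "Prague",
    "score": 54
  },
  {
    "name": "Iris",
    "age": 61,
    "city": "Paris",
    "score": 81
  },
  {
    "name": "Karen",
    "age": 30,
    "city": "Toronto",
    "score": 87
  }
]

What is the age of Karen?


Looking up record where name = Karen
Record index: 5
Field 'age' = 30

ANSWER: 30


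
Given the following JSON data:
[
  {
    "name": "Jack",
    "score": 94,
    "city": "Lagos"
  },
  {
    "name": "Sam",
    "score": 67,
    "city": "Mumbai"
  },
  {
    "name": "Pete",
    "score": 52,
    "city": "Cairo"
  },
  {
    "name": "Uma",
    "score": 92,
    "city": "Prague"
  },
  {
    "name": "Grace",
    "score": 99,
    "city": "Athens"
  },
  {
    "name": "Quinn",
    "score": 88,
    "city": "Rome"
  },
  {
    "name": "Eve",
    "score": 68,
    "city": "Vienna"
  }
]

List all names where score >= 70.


Filtering records where score >= 70:
  Jack (score=94) -> YES
  Sam (score=67) -> no
  Pete (score=52) -> no
  Uma (score=92) -> YES
  Grace (score=99) -> YES
  Quinn (score=88) -> YES
  Eve (score=68) -> no


ANSWER: Jack, Uma, Grace, Quinn


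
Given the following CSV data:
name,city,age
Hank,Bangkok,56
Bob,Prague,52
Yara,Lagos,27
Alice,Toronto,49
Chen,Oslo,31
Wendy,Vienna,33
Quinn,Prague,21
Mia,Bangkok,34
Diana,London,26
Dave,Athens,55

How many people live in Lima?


Scanning city column for 'Lima':
Total matches: 0

ANSWER: 0


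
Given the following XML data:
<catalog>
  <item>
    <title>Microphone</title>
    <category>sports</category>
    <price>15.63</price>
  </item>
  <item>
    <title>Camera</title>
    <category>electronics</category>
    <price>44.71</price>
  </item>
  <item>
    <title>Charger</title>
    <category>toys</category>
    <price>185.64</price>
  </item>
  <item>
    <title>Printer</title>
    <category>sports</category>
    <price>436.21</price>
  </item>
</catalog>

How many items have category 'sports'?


Scanning <item> elements for <category>sports</category>:
  Item 1: Microphone -> MATCH
  Item 4: Printer -> MATCH
Count: 2

ANSWER: 2


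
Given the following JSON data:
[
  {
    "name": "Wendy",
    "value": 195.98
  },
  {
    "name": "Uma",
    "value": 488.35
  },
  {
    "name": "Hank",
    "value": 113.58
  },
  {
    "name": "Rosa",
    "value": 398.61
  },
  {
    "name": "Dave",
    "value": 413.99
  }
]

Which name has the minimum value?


Comparing values:
  Wendy: 195.98
  Uma: 488.35
  Hank: 113.58
  Rosa: 398.61
  Dave: 413.99
Minimum: Hank (113.58)

ANSWER: Hank


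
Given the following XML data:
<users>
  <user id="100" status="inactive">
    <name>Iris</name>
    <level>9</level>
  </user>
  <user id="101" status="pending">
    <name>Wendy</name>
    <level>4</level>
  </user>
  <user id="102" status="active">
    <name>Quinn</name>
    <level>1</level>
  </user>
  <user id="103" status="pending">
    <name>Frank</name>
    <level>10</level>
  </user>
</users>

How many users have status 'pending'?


Counting users with status='pending':
  Wendy (id=101) -> MATCH
  Frank (id=103) -> MATCH
Count: 2

ANSWER: 2


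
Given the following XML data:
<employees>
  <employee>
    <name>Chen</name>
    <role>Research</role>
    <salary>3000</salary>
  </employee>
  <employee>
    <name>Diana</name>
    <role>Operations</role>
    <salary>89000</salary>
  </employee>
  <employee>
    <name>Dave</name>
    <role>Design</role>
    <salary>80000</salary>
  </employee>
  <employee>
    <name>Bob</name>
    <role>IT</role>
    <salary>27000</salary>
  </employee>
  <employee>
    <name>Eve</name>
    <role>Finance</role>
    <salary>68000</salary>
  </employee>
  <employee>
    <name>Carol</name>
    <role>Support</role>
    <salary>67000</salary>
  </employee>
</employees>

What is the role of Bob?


Searching for <employee> with <name>Bob</name>
Found at position 4
<role>IT</role>

ANSWER: IT


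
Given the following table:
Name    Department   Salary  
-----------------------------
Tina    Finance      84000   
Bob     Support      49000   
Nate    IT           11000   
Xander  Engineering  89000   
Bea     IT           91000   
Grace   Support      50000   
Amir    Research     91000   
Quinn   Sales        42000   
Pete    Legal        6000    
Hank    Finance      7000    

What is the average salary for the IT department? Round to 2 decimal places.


IT department members:
  Nate: 11000
  Bea: 91000
Sum = 102000
Count = 2
Average = 102000 / 2 = 51000.00

ANSWER: 51000.00


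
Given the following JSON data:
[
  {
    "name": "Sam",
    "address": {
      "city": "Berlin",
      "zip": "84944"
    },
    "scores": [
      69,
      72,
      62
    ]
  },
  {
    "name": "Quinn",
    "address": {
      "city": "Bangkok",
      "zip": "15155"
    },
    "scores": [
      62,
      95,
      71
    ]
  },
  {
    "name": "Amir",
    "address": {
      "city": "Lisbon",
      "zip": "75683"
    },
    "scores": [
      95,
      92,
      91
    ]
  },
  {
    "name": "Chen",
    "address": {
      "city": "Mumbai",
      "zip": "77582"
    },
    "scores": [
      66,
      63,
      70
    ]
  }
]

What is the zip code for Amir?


Path: records[2].address.zip
Value: 75683

ANSWER: 75683


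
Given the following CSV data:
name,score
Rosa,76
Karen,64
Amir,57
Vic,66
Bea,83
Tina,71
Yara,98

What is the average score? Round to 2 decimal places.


Scores: 76, 64, 57, 66, 83, 71, 98
Sum = 515
Count = 7
Average = 515 / 7 = 73.57

ANSWER: 73.57


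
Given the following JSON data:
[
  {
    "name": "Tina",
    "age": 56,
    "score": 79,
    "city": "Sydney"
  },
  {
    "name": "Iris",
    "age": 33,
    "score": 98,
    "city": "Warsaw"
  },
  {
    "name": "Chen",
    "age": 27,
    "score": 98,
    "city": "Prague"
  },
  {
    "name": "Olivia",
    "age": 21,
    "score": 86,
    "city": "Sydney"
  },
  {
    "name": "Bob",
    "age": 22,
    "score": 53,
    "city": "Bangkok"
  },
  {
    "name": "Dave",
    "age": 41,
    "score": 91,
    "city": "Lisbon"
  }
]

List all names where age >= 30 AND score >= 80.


Checking both conditions:
  Tina (age=56, score=79) -> no
  Iris (age=33, score=98) -> YES
  Chen (age=27, score=98) -> no
  Olivia (age=21, score=86) -> no
  Bob (age=22, score=53) -> no
  Dave (age=41, score=91) -> YES


ANSWER: Iris, Dave


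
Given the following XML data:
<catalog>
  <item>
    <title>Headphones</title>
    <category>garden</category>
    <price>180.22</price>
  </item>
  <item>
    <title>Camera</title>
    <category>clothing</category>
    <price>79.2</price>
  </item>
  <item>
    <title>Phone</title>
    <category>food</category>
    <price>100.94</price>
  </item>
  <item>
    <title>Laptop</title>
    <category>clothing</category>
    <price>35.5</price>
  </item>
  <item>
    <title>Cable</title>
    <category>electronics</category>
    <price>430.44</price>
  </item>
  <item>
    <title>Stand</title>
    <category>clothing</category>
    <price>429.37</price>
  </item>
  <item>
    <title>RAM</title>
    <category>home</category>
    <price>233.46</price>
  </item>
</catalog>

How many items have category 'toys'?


Scanning <item> elements for <category>toys</category>:
Count: 0

ANSWER: 0


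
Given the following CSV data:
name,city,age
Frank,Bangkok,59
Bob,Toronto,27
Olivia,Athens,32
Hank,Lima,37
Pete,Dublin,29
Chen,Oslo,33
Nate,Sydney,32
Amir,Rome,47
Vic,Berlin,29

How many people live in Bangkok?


Scanning city column for 'Bangkok':
  Row 1: Frank -> MATCH
Total matches: 1

ANSWER: 1


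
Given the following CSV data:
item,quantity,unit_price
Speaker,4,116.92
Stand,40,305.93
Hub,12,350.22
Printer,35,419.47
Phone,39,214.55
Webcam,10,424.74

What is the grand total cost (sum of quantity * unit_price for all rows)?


Computing row totals:
  Speaker: 4 * 116.92 = 467.68
  Stand: 40 * 305.93 = 12237.2
  Hub: 12 * 350.22 = 4202.64
  Printer: 35 * 419.47 = 14681.45
  Phone: 39 * 214.55 = 8367.45
  Webcam: 10 * 424.74 = 4247.4
Grand total = 467.68 + 12237.2 + 4202.64 + 14681.45 + 8367.45 + 4247.4 = 44203.82

ANSWER: 44203.82


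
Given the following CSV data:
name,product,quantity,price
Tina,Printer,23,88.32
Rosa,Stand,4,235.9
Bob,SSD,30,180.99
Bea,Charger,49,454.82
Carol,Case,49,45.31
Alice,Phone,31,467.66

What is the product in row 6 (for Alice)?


Row 6: Alice
Column 'product' = Phone

ANSWER: Phone


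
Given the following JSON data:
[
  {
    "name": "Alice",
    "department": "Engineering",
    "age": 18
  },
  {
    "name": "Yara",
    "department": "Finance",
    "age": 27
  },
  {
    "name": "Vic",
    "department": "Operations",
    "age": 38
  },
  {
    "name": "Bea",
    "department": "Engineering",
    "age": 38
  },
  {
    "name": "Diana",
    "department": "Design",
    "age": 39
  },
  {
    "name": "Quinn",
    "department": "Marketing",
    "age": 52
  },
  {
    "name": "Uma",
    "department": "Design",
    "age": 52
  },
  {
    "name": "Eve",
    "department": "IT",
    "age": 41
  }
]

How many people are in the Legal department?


Scanning records for department = Legal
  No matches found
Count: 0

ANSWER: 0


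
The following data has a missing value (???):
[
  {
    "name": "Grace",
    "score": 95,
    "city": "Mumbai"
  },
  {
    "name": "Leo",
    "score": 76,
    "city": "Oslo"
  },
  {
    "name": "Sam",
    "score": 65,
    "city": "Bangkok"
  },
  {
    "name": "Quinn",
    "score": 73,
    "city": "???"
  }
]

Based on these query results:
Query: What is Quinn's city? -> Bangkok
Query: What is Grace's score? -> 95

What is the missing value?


The missing value is Quinn's city
From query: Quinn's city = Bangkok

ANSWER: Bangkok
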